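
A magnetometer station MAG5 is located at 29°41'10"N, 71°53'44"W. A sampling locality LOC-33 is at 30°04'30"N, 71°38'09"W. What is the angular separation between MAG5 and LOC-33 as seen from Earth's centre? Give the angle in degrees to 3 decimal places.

MAG5: φ = +29.68611°, λ = -71.89556°
LOC-33: φ = +30.07500°, λ = -71.63583°
Δφ = 0.3889°,  Δλ = 0.2597°
a = sin²(Δφ/2) + cos φ₁ cos φ₂ sin²(Δλ/2) = 0.000015
c = 2·arcsin(√a) = 0.007843 rad = 0.4494°

0.449°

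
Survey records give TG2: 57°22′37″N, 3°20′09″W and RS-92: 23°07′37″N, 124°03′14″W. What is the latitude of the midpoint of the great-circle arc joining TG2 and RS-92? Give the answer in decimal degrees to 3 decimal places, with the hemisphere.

57.274°N

TG2: φ = +57.37694°, λ = -3.33583°
RS-92: φ = +23.12694°, λ = -124.05389°
Bx = cos φ₂ cos Δλ = -0.469763,  By = cos φ₂ sin Δλ = -0.790604
φₘ = atan2(sin φ₁ + sin φ₂, √((cos φ₁ + Bx)² + By²)) = 57.27438°
λₘ = λ₁ + atan2(By, cos φ₁ + Bx) = -88.32306°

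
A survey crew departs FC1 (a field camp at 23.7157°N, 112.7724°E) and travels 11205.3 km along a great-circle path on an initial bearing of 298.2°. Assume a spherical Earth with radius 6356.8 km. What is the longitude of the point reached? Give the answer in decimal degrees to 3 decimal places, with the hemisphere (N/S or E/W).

0.110°E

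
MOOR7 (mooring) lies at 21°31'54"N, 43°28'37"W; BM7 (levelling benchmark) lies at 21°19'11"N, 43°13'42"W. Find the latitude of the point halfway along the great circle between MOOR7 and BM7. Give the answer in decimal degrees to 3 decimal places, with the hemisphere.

21.426°N

MOOR7: φ = +21.53167°, λ = -43.47694°
BM7: φ = +21.31972°, λ = -43.22833°
Bx = cos φ₂ cos Δλ = 0.931557,  By = cos φ₂ sin Δλ = 0.004042
φₘ = atan2(sin φ₁ + sin φ₂, √((cos φ₁ + Bx)² + By²)) = 21.42574°
λₘ = λ₁ + atan2(By, cos φ₁ + Bx) = -43.35255°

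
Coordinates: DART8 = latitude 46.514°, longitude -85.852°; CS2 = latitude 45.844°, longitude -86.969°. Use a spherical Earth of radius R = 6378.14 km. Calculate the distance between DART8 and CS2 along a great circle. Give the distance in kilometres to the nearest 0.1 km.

113.9 km

Δφ = -0.6700°,  Δλ = -1.1170°
a = sin²(Δφ/2) + cos φ₁ cos φ₂ sin²(Δλ/2) = 0.000080
c = 2·arcsin(√a) = 0.017859 rad = 1.0232°
d = R·c = 6378.14 × 0.017859 = 113.9 km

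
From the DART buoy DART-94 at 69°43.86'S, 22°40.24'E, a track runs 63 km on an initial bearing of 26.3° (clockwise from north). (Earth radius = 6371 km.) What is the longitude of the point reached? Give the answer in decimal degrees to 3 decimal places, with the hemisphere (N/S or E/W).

23.378°E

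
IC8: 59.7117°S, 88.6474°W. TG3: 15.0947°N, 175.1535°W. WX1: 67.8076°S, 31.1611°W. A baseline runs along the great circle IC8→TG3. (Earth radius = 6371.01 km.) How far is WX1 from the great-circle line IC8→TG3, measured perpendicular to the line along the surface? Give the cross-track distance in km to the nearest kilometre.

δ₁₃ = central angle IC8→WX1 = 0.446587 rad  (haversine)
θ₁₃ = bearing IC8→WX1 = 132.482°,  θ₁₂ = bearing IC8→TG3 = 280.703°
dₓₜ = R·arcsin(sin δ₁₃ · sin(θ₁₃ − θ₁₂)) = 6371.01·arcsin(0.43189·sin(-148.221°)) = -1461.874 km
|dₓₜ| = 1461.874 km

1462 km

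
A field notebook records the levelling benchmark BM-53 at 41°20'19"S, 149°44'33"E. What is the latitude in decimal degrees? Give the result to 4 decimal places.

41.3386°S

41° + 20′/60 + 19″/3600 = 41 + 0.33333 + 0.00528 = 41.3386°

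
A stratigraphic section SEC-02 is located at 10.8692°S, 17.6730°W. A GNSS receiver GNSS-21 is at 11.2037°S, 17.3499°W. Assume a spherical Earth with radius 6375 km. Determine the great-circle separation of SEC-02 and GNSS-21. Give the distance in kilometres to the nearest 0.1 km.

51.3 km

Δφ = -0.3345°,  Δλ = 0.3231°
a = sin²(Δφ/2) + cos φ₁ cos φ₂ sin²(Δλ/2) = 0.000016
c = 2·arcsin(√a) = 0.008045 rad = 0.4609°
d = R·c = 6375 × 0.008045 = 51.3 km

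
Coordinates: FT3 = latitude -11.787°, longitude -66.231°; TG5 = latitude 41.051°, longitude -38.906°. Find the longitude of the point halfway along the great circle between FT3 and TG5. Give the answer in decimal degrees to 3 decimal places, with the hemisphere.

54.374°W

Bx = cos φ₂ cos Δλ = 0.669978,  By = cos φ₂ sin Δλ = 0.346172
φₘ = atan2(sin φ₁ + sin φ₂, √((cos φ₁ + Bx)² + By²)) = 15.03190°
λₘ = λ₁ + atan2(By, cos φ₁ + Bx) = -54.37440°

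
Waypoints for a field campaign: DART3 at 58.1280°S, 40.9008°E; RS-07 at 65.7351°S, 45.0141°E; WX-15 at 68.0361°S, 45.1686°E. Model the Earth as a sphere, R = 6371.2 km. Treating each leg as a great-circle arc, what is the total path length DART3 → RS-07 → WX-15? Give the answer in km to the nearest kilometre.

1128 km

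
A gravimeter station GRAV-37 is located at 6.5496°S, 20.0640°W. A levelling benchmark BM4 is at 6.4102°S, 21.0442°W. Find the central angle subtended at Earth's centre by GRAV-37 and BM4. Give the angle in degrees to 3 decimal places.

0.984°

Δφ = 0.1394°,  Δλ = -0.9802°
a = sin²(Δφ/2) + cos φ₁ cos φ₂ sin²(Δλ/2) = 0.000074
c = 2·arcsin(√a) = 0.017172 rad = 0.9839°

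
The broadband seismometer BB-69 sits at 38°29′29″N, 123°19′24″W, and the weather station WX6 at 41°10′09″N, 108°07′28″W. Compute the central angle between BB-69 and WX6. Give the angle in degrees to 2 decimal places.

11.96°

BB-69: φ = +38.49139°, λ = -123.32333°
WX6: φ = +41.16917°, λ = -108.12444°
Δφ = 2.6778°,  Δλ = 15.1989°
a = sin²(Δφ/2) + cos φ₁ cos φ₂ sin²(Δλ/2) = 0.010850
c = 2·arcsin(√a) = 0.208710 rad = 11.9582°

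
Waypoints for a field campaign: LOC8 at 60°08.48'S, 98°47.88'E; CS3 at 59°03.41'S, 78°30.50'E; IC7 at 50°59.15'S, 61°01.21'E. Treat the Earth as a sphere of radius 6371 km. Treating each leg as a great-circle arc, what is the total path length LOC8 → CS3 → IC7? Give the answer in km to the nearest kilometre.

LOC8: φ = -60.14133°, λ = +98.79800°
CS3: φ = -59.05683°, λ = +78.50833°
IC7: φ = -50.98583°, λ = +61.02017°
LOC8→CS3: c = 0.179479 rad, d = 1143.46 km
CS3→IC7: c = 0.223473 rad, d = 1423.75 km
Total = 1143.46 + 1423.75 = 2567.21 km

2567 km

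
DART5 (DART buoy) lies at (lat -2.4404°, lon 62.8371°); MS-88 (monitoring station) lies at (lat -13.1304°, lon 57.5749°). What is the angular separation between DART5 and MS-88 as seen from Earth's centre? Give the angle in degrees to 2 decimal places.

11.89°

Δφ = -10.6900°,  Δλ = -5.2622°
a = sin²(Δφ/2) + cos φ₁ cos φ₂ sin²(Δλ/2) = 0.010728
c = 2·arcsin(√a) = 0.207522 rad = 11.8901°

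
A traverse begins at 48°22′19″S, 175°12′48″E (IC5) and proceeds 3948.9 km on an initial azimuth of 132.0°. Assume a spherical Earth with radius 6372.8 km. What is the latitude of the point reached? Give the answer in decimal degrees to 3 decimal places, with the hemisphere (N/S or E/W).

60.071°S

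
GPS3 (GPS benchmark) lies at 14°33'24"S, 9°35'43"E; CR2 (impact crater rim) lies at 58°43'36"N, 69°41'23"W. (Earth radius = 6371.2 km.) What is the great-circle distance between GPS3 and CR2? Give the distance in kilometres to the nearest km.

GPS3: φ = -14.55667°, λ = +9.59528°
CR2: φ = +58.72667°, λ = -69.68972°
Δφ = 73.2833°,  Δλ = -79.2850°
a = sin²(Δφ/2) + cos φ₁ cos φ₂ sin²(Δλ/2) = 0.560700
c = 2·arcsin(√a) = 1.692496 rad = 96.9729°
d = R·c = 6371.2 × 1.692496 = 10783.2 km

10783 km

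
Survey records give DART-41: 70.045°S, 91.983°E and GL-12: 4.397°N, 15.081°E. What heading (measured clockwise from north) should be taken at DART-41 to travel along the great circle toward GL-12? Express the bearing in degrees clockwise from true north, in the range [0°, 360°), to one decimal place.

Δλ = -76.9020°
y = sin Δλ · cos φ₂ = -0.971117
x = cos φ₁ sin φ₂ − sin φ₁ cos φ₂ cos Δλ = 0.238549
θ = atan2(y, x) = -76.1989° → 283.8011° (mod 360°)

283.8°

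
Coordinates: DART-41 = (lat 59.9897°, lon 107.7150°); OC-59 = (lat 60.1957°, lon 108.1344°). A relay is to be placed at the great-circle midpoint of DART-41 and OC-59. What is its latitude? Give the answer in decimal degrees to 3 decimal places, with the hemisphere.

Bx = cos φ₂ cos Δλ = 0.497026,  By = cos φ₂ sin Δλ = 0.003638
φₘ = atan2(sin φ₁ + sin φ₂, √((cos φ₁ + Bx)² + By²)) = 60.09287°
λₘ = λ₁ + atan2(By, cos φ₁ + Bx) = 107.92404°

60.093°N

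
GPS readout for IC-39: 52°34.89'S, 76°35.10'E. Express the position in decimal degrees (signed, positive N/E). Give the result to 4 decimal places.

-52.5815°, +76.5850°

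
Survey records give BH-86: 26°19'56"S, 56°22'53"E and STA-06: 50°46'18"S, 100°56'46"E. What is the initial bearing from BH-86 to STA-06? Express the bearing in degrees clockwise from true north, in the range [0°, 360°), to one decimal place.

BH-86: φ = -26.33222°, λ = +56.38139°
STA-06: φ = -50.77167°, λ = +100.94611°
Δλ = 44.5647°
y = sin Δλ · cos φ₂ = 0.443773
x = cos φ₁ sin φ₂ − sin φ₁ cos φ₂ cos Δλ = -0.494393
θ = atan2(y, x) = 138.0885° → 138.0885° (mod 360°)

138.1°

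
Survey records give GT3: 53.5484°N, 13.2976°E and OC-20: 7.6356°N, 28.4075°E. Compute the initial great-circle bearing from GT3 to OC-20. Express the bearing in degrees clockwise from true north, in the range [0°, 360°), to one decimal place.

159.5°

Δλ = 15.1099°
y = sin Δλ · cos φ₂ = 0.258360
x = cos φ₁ sin φ₂ − sin φ₁ cos φ₂ cos Δλ = -0.690720
θ = atan2(y, x) = 159.4920° → 159.4920° (mod 360°)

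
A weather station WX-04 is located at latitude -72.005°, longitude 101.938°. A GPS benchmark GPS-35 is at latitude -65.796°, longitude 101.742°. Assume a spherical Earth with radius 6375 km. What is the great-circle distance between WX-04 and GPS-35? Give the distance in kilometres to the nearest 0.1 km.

690.9 km

Δφ = 6.2090°,  Δλ = -0.1960°
a = sin²(Δφ/2) + cos φ₁ cos φ₂ sin²(Δλ/2) = 0.002933
c = 2·arcsin(√a) = 0.108374 rad = 6.2094°
d = R·c = 6375 × 0.108374 = 690.9 km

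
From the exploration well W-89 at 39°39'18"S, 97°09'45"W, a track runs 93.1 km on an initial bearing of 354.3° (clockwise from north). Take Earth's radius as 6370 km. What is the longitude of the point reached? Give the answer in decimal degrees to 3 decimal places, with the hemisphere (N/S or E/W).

97.269°W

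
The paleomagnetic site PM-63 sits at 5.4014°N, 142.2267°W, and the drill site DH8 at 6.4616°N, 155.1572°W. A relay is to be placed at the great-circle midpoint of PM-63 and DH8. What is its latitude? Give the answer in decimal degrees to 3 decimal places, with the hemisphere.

5.969°N

Bx = cos φ₂ cos Δλ = 0.968451,  By = cos φ₂ sin Δλ = -0.222347
φₘ = atan2(sin φ₁ + sin φ₂, √((cos φ₁ + Bx)² + By²)) = 5.96919°
λₘ = λ₁ + atan2(By, cos φ₁ + Bx) = -148.68571°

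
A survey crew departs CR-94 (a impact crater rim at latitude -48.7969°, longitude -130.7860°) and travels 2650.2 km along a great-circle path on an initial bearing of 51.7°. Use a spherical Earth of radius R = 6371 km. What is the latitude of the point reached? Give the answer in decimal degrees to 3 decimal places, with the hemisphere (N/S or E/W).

δ = d/R = 2650.2/6371 = 0.415979 rad
φ₂ = arcsin(sin φ₁ cos δ + cos φ₁ sin δ cos θ)
   = arcsin(-0.75238·0.91472 + 0.65873·0.40409·0.61978) = -31.55001°
λ₂ = λ₁ + atan2(sin θ sin δ cos φ₁, cos δ − sin φ₁ sin φ₂) = -108.93943°

31.550°S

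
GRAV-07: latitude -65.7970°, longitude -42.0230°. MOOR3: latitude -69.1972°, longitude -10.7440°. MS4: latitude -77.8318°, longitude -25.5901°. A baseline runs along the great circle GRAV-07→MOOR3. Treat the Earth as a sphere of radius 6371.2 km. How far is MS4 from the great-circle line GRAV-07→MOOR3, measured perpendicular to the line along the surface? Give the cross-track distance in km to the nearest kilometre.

δ₁₃ = central angle GRAV-07→MS4 = 0.226353 rad  (haversine)
θ₁₃ = bearing GRAV-07→MS4 = 164.592°,  θ₁₂ = bearing GRAV-07→MOOR3 = 119.984°
dₓₜ = R·arcsin(sin δ₁₃ · sin(θ₁₃ − θ₁₂)) = 6371.2·arcsin(0.22443·sin(44.608°)) = 1008.319 km
|dₓₜ| = 1008.319 km

1008 km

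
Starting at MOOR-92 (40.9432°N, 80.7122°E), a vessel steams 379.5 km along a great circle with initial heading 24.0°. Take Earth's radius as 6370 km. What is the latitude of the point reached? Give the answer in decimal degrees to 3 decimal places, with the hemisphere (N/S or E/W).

44.046°N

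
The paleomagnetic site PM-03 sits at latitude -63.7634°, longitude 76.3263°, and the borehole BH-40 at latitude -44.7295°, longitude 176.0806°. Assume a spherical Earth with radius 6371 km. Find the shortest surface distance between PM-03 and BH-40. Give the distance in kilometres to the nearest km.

6081 km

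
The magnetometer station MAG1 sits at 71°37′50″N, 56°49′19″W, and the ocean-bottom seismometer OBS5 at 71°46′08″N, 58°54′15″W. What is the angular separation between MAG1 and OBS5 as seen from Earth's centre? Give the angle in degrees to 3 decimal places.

0.668°

MAG1: φ = +71.63056°, λ = -56.82194°
OBS5: φ = +71.76889°, λ = -58.90417°
Δφ = 0.1383°,  Δλ = -2.0822°
a = sin²(Δφ/2) + cos φ₁ cos φ₂ sin²(Δλ/2) = 0.000034
c = 2·arcsin(√a) = 0.011663 rad = 0.6682°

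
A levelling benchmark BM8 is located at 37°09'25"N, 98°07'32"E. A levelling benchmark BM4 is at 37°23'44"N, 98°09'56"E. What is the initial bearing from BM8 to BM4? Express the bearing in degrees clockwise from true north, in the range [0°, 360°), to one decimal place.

BM8: φ = +37.15694°, λ = +98.12556°
BM4: φ = +37.39556°, λ = +98.16556°
Δλ = 0.0400°
y = sin Δλ · cos φ₂ = 0.000555
x = cos φ₁ sin φ₂ − sin φ₁ cos φ₂ cos Δλ = 0.004165
θ = atan2(y, x) = 7.5859° → 7.5859° (mod 360°)

7.6°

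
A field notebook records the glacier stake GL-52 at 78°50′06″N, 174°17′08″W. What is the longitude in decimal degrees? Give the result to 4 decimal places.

174° + 17′/60 + 8″/3600 = 174 + 0.28333 + 0.00222 = 174.2856°

174.2856°W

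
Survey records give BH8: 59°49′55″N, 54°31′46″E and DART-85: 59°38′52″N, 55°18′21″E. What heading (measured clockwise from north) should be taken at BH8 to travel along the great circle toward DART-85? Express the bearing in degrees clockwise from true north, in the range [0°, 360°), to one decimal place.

114.9°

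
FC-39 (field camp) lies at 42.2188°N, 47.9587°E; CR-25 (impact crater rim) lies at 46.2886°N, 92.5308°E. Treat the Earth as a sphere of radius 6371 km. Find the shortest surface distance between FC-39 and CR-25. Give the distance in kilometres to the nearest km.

Δφ = 4.0698°,  Δλ = 44.5721°
a = sin²(Δφ/2) + cos φ₁ cos φ₂ sin²(Δλ/2) = 0.074861
c = 2·arcsin(√a) = 0.554282 rad = 31.7580°
d = R·c = 6371 × 0.554282 = 3531.3 km

3531 km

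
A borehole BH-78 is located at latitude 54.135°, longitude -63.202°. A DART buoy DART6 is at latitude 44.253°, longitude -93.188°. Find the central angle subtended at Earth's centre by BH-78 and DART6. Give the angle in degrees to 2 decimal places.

21.72°

Δφ = -9.8820°,  Δλ = -29.9860°
a = sin²(Δφ/2) + cos φ₁ cos φ₂ sin²(Δλ/2) = 0.035504
c = 2·arcsin(√a) = 0.379114 rad = 21.7216°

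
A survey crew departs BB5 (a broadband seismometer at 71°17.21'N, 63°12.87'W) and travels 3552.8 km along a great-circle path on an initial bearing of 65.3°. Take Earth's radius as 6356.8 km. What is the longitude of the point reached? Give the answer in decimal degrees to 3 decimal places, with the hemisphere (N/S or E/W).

BB5: φ = +71.28683°, λ = -63.21450°
δ = d/R = 3552.8/6356.8 = 0.558898 rad
φ₂ = arcsin(sin φ₁ cos δ + cos φ₁ sin δ cos θ)
   = arcsin(0.94714·0.84784 + 0.32083·0.53025·0.41787) = 60.93964°
λ₂ = λ₁ + atan2(sin θ sin δ cos φ₁, cos δ − sin φ₁ sin φ₂) = 19.43408°

19.434°E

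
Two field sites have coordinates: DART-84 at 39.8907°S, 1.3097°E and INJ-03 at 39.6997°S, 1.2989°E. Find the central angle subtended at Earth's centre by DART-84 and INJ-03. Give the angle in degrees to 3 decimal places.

0.191°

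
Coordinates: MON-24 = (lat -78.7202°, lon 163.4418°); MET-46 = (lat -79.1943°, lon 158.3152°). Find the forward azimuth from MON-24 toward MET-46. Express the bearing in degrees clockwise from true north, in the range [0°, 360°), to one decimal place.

241.7°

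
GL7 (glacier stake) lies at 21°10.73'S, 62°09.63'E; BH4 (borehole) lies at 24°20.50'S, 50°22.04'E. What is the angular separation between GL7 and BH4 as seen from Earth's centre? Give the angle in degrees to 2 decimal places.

11.32°

GL7: φ = -21.17883°, λ = +62.16050°
BH4: φ = -24.34167°, λ = +50.36733°
Δφ = -3.1628°,  Δλ = -11.7932°
a = sin²(Δφ/2) + cos φ₁ cos φ₂ sin²(Δλ/2) = 0.009728
c = 2·arcsin(√a) = 0.197583 rad = 11.3207°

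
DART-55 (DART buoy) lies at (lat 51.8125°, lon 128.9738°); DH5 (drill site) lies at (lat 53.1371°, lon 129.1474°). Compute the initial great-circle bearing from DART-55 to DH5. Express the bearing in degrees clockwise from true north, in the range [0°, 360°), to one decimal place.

4.5°

Δλ = 0.1736°
y = sin Δλ · cos φ₂ = 0.001818
x = cos φ₁ sin φ₂ − sin φ₁ cos φ₂ cos Δλ = 0.023119
θ = atan2(y, x) = 4.4954° → 4.4954° (mod 360°)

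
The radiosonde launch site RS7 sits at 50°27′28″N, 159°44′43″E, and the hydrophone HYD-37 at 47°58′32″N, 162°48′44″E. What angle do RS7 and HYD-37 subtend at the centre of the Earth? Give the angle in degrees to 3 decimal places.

3.189°

RS7: φ = +50.45778°, λ = +159.74528°
HYD-37: φ = +47.97556°, λ = +162.81222°
Δφ = -2.4822°,  Δλ = 3.0669°
a = sin²(Δφ/2) + cos φ₁ cos φ₂ sin²(Δλ/2) = 0.000774
c = 2·arcsin(√a) = 0.055662 rad = 3.1892°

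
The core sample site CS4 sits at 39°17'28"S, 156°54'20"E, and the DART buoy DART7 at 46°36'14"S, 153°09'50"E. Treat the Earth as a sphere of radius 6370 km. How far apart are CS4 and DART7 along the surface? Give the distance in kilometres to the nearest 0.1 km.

867.9 km

CS4: φ = -39.29111°, λ = +156.90556°
DART7: φ = -46.60389°, λ = +153.16389°
Δφ = -7.3128°,  Δλ = -3.7417°
a = sin²(Δφ/2) + cos φ₁ cos φ₂ sin²(Δλ/2) = 0.004634
c = 2·arcsin(√a) = 0.136247 rad = 7.8064°
d = R·c = 6370 × 0.136247 = 867.9 km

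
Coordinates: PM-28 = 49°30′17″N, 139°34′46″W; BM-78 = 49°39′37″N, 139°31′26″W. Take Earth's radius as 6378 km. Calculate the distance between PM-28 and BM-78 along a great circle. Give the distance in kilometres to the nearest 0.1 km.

PM-28: φ = +49.50472°, λ = -139.57944°
BM-78: φ = +49.66028°, λ = -139.52389°
Δφ = 0.1556°,  Δλ = 0.0556°
a = sin²(Δφ/2) + cos φ₁ cos φ₂ sin²(Δλ/2) = 0.000002
c = 2·arcsin(√a) = 0.002787 rad = 0.1597°
d = R·c = 6378 × 0.002787 = 17.8 km

17.8 km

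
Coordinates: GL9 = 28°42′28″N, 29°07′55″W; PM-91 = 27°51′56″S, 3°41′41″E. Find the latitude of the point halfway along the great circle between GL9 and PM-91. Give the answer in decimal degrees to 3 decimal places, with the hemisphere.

0.439°N

GL9: φ = +28.70778°, λ = -29.13194°
PM-91: φ = -27.86556°, λ = +3.69472°
Bx = cos φ₂ cos Δλ = 0.742877,  By = cos φ₂ sin Δλ = 0.479241
φₘ = atan2(sin φ₁ + sin φ₂, √((cos φ₁ + Bx)² + By²)) = 0.43900°
λₘ = λ₁ + atan2(By, cos φ₁ + Bx) = -12.65186°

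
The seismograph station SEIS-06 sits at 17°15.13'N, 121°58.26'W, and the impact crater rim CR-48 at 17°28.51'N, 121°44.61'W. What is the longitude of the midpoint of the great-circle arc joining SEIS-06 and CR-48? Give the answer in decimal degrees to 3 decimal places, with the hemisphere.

121.857°W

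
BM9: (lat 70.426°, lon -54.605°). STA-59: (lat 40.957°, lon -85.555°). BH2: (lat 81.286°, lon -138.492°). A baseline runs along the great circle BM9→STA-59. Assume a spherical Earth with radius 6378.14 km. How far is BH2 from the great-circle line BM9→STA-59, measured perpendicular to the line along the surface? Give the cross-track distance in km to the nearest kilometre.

δ₁₃ = central angle BM9→BH2 = 0.357603 rad  (haversine)
θ₁₃ = bearing BM9→BH2 = 334.509°,  θ₁₂ = bearing BM9→STA-59 = 224.835°
dₓₜ = R·arcsin(sin δ₁₃ · sin(θ₁₃ − θ₁₂)) = 6378.14·arcsin(0.35003·sin(109.674°)) = 2142.257 km
|dₓₜ| = 2142.257 km

2142 km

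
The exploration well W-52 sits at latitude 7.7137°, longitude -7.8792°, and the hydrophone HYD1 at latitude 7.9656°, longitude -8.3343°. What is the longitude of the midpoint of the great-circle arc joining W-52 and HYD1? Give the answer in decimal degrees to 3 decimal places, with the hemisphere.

8.107°W

Bx = cos φ₂ cos Δλ = 0.990320,  By = cos φ₂ sin Δλ = -0.007866
φₘ = atan2(sin φ₁ + sin φ₂, √((cos φ₁ + Bx)² + By²)) = 7.83971°
λₘ = λ₁ + atan2(By, cos φ₁ + Bx) = -8.10668°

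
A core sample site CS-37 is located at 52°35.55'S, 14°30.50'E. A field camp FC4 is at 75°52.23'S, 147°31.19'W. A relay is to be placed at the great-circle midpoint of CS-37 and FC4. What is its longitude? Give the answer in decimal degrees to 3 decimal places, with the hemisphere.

CS-37: φ = -52.59250°, λ = +14.50833°
FC4: φ = -75.87050°, λ = -147.51983°
Bx = cos φ₂ cos Δλ = -0.232204,  By = cos φ₂ sin Δλ = -0.075321
φₘ = atan2(sin φ₁ + sin φ₂, √((cos φ₁ + Bx)² + By²)) = -77.75804°
λₘ = λ₁ + atan2(By, cos φ₁ + Bx) = 3.15934°

3.159°E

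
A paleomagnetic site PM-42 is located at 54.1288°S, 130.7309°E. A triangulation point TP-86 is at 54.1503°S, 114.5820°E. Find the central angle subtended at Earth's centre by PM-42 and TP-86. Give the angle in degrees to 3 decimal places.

Δφ = -0.0215°,  Δλ = -16.1489°
a = sin²(Δφ/2) + cos φ₁ cos φ₂ sin²(Δλ/2) = 0.006771
c = 2·arcsin(√a) = 0.164753 rad = 9.4397°

9.440°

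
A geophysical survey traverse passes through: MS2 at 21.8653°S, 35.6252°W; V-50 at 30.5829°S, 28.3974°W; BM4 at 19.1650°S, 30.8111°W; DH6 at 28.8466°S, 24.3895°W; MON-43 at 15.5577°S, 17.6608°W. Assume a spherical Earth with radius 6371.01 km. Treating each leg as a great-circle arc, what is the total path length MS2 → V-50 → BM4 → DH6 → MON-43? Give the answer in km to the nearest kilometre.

5389 km

MS2→V-50: c = 0.189500 rad, d = 1207.30 km
V-50→BM4: c = 0.202892 rad, d = 1292.63 km
BM4→DH6: c = 0.197468 rad, d = 1258.07 km
DH6→MON-43: c = 0.255997 rad, d = 1630.96 km
Total = 1207.30 + 1292.63 + 1258.07 + 1630.96 = 5388.96 km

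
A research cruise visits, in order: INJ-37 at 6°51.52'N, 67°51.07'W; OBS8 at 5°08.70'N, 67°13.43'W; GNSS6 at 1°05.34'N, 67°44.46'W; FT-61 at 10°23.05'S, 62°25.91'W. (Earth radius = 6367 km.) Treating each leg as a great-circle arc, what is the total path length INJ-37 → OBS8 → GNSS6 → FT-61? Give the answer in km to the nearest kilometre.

2061 km

INJ-37: φ = +6.85867°, λ = -67.85117°
OBS8: φ = +5.14500°, λ = -67.22383°
GNSS6: φ = +1.08900°, λ = -67.74100°
FT-61: φ = -10.38417°, λ = -62.43183°
INJ-37→OBS8: c = 0.031830 rad, d = 202.66 km
OBS8→GNSS6: c = 0.071362 rad, d = 454.36 km
GNSS6→FT-61: c = 0.220451 rad, d = 1403.61 km
Total = 202.66 + 454.36 + 1403.61 = 2060.63 km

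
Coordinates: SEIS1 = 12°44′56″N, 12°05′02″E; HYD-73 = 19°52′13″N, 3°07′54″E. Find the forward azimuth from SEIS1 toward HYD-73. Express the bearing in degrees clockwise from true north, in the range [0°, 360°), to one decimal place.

SEIS1: φ = +12.74889°, λ = +12.08389°
HYD-73: φ = +19.87028°, λ = +3.13167°
Δλ = -8.9522°
y = sin Δλ · cos φ₂ = -0.146346
x = cos φ₁ sin φ₂ − sin φ₁ cos φ₂ cos Δλ = 0.126500
θ = atan2(y, x) = -49.1603° → 310.8397° (mod 360°)

310.8°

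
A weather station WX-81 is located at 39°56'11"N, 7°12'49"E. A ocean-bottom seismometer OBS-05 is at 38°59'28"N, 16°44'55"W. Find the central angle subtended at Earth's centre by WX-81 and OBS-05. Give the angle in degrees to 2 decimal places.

WX-81: φ = +39.93639°, λ = +7.21361°
OBS-05: φ = +38.99111°, λ = -16.74861°
Δφ = -0.9453°,  Δλ = -23.9622°
a = sin²(Δφ/2) + cos φ₁ cos φ₂ sin²(Δλ/2) = 0.025750
c = 2·arcsin(√a) = 0.322328 rad = 18.4681°

18.47°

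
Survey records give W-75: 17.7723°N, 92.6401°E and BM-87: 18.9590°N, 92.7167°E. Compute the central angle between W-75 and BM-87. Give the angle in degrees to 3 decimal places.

1.189°

Δφ = 1.1867°,  Δλ = 0.0766°
a = sin²(Δφ/2) + cos φ₁ cos φ₂ sin²(Δλ/2) = 0.000108
c = 2·arcsin(√a) = 0.020751 rad = 1.1889°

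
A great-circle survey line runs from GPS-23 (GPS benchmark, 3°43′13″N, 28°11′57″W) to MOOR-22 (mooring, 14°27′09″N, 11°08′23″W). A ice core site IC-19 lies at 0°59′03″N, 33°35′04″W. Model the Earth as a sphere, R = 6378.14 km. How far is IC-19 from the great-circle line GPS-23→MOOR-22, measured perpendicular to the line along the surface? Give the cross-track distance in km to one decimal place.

GPS-23: φ = +3.72028°, λ = -28.19917°
MOOR-22: φ = +14.45250°, λ = -11.13972°
IC-19: φ = +0.98417°, λ = -33.58444°
δ₁₃ = central angle GPS-23→IC-19 = 0.105348 rad  (haversine)
θ₁₃ = bearing GPS-23→IC-19 = 243.176°,  θ₁₂ = bearing GPS-23→MOOR-22 = 56.366°
dₓₜ = R·arcsin(sin δ₁₃ · sin(θ₁₃ − θ₁₂)) = 6378.14·arcsin(0.10515·sin(186.810°)) = -79.532 km
|dₓₜ| = 79.532 km

79.5 km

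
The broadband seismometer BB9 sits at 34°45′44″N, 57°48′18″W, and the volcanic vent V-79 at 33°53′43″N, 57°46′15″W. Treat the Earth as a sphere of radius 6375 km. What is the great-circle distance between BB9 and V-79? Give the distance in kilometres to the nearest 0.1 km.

96.5 km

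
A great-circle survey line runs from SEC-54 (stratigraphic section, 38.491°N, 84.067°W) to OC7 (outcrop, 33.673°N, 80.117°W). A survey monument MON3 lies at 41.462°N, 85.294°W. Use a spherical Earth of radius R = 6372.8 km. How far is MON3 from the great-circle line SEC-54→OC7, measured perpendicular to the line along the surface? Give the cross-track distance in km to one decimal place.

δ₁₃ = central angle SEC-54→MON3 = 0.054387 rad  (haversine)
θ₁₃ = bearing SEC-54→MON3 = 342.830°,  θ₁₂ = bearing SEC-54→OC7 = 145.290°
dₓₜ = R·arcsin(sin δ₁₃ · sin(θ₁₃ − θ₁₂)) = 6372.8·arcsin(0.05436·sin(197.541°)) = -104.411 km
|dₓₜ| = 104.411 km

104.4 km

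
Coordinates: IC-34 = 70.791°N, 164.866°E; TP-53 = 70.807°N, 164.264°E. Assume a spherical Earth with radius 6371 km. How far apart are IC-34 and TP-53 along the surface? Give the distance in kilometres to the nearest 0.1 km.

Δφ = 0.0160°,  Δλ = -0.6020°
a = sin²(Δφ/2) + cos φ₁ cos φ₂ sin²(Δλ/2) = 0.000003
c = 2·arcsin(√a) = 0.003467 rad = 0.1986°
d = R·c = 6371 × 0.003467 = 22.1 km

22.1 km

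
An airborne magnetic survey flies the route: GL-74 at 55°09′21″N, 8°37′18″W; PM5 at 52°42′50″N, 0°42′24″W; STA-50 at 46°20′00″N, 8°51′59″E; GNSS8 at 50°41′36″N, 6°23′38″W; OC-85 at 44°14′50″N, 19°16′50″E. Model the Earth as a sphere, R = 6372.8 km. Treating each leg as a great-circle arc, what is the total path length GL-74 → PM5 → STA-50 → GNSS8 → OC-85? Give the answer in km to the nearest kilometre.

4842 km

GL-74: φ = +55.15583°, λ = -8.62167°
PM5: φ = +52.71389°, λ = -0.70667°
STA-50: φ = +46.33333°, λ = +8.86639°
GNSS8: φ = +50.69333°, λ = -6.39389°
OC-85: φ = +44.24722°, λ = +19.28056°
GL-74→PM5: c = 0.091743 rad, d = 584.66 km
PM5→STA-50: c = 0.155198 rad, d = 989.05 km
STA-50→GNSS8: c = 0.191689 rad, d = 1221.60 km
GNSS8→OC-85: c = 0.321139 rad, d = 2046.55 km
Total = 584.66 + 989.05 + 1221.60 + 2046.55 = 4841.86 km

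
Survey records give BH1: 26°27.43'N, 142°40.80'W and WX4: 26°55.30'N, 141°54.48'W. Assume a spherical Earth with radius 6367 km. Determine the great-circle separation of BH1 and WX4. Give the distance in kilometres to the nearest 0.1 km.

92.4 km

BH1: φ = +26.45717°, λ = -142.68000°
WX4: φ = +26.92167°, λ = -141.90800°
Δφ = 0.4645°,  Δλ = 0.7720°
a = sin²(Δφ/2) + cos φ₁ cos φ₂ sin²(Δλ/2) = 0.000053
c = 2·arcsin(√a) = 0.014514 rad = 0.8316°
d = R·c = 6367 × 0.014514 = 92.4 km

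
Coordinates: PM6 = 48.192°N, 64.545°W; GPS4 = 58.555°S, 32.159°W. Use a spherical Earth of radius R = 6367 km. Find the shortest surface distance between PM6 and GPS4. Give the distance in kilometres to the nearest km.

12225 km

Δφ = -106.7470°,  Δλ = 32.3860°
a = sin²(Δφ/2) + cos φ₁ cos φ₂ sin²(Δλ/2) = 0.671119
c = 2·arcsin(√a) = 1.920095 rad = 110.0133°
d = R·c = 6367 × 1.920095 = 12225.2 km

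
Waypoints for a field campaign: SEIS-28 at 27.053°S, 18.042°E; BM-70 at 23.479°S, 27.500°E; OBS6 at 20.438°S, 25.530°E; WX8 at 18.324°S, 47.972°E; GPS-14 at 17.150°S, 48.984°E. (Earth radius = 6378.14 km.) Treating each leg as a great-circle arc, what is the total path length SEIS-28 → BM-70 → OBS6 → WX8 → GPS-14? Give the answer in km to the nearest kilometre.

SEIS-28→BM-70: c = 0.161724 rad, d = 1031.50 km
BM-70→OBS6: c = 0.061915 rad, d = 394.91 km
OBS6→WX8: c = 0.371038 rad, d = 2366.53 km
WX8→GPS-14: c = 0.026511 rad, d = 169.09 km
Total = 1031.50 + 394.91 + 2366.53 + 169.09 = 3962.03 km

3962 km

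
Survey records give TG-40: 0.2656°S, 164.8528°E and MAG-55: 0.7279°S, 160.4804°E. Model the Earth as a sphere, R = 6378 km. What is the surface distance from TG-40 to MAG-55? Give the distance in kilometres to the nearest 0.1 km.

Δφ = -0.4623°,  Δλ = -4.3724°
a = sin²(Δφ/2) + cos φ₁ cos φ₂ sin²(Δλ/2) = 0.001471
c = 2·arcsin(√a) = 0.076735 rad = 4.3966°
d = R·c = 6378 × 0.076735 = 489.4 km

489.4 km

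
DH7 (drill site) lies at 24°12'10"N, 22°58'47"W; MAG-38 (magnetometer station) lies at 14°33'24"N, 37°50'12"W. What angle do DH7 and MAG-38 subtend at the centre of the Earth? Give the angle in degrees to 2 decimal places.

16.99°

DH7: φ = +24.20278°, λ = -22.97972°
MAG-38: φ = +14.55667°, λ = -37.83667°
Δφ = -9.6461°,  Δλ = -14.8569°
a = sin²(Δφ/2) + cos φ₁ cos φ₂ sin²(Δλ/2) = 0.021826
c = 2·arcsin(√a) = 0.296558 rad = 16.9915°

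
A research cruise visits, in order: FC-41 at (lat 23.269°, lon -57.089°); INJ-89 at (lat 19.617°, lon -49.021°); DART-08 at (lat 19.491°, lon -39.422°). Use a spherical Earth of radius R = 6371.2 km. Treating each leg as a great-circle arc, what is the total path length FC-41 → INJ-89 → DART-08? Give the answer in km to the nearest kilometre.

FC-41→INJ-89: c = 0.145701 rad, d = 928.29 km
INJ-89→DART-08: c = 0.157866 rad, d = 1005.80 km
Total = 928.29 + 1005.80 = 1934.09 km

1934 km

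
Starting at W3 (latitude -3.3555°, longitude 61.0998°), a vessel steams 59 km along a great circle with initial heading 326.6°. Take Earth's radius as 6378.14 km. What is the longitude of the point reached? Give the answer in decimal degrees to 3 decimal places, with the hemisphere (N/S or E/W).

60.808°E

δ = d/R = 59/6378.14 = 0.009250 rad
φ₂ = arcsin(sin φ₁ cos δ + cos φ₁ sin δ cos θ)
   = arcsin(-0.05853·0.99996 + 0.99829·0.00925·0.83485) = -2.91298°
λ₂ = λ₁ + atan2(sin θ sin δ cos φ₁, cos δ − sin φ₁ sin φ₂) = 60.80767°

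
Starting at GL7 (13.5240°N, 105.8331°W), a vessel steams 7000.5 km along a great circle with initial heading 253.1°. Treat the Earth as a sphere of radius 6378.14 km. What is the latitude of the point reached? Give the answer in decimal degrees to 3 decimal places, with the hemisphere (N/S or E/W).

8.337°S

δ = d/R = 7000.5/6378.14 = 1.097577 rad
φ₂ = arcsin(sin φ₁ cos δ + cos φ₁ sin δ cos θ)
   = arcsin(0.23385·0.45575 + 0.97227·0.89011·-0.29070) = -8.33737°
λ₂ = λ₁ + atan2(sin θ sin δ cos φ₁, cos δ − sin φ₁ sin φ₂) = -165.23538°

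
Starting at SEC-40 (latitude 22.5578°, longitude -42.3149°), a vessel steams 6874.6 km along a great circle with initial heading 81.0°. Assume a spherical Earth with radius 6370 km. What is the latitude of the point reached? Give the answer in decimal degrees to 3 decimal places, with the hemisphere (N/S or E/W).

17.965°N

δ = d/R = 6874.6/6370 = 1.079215 rad
φ₂ = arcsin(sin φ₁ cos δ + cos φ₁ sin δ cos θ)
   = arcsin(0.38362·0.47202 + 0.92349·0.88159·0.15643) = 17.96487°
λ₂ = λ₁ + atan2(sin θ sin δ cos φ₁, cos δ − sin φ₁ sin φ₂) = 23.94221°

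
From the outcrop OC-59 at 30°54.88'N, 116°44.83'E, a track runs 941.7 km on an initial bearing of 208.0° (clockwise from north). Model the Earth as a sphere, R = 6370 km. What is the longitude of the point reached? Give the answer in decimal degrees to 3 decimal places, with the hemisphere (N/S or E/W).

OC-59: φ = +30.91467°, λ = +116.74717°
δ = d/R = 941.7/6370 = 0.147834 rad
φ₂ = arcsin(sin φ₁ cos δ + cos φ₁ sin δ cos θ)
   = arcsin(0.51376·0.98909 + 0.85793·0.14730·-0.88295) = 23.36449°
λ₂ = λ₁ + atan2(sin θ sin δ cos φ₁, cos δ − sin φ₁ sin φ₂) = 112.42710°

112.427°E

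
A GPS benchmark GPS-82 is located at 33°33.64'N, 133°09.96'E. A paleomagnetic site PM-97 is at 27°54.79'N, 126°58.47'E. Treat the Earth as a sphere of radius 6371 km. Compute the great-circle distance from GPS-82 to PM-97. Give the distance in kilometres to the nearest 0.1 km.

GPS-82: φ = +33.56067°, λ = +133.16600°
PM-97: φ = +27.91317°, λ = +126.97450°
Δφ = -5.6475°,  Δλ = -6.1915°
a = sin²(Δφ/2) + cos φ₁ cos φ₂ sin²(Δλ/2) = 0.004575
c = 2·arcsin(√a) = 0.135373 rad = 7.7563°
d = R·c = 6371 × 0.135373 = 862.5 km

862.5 km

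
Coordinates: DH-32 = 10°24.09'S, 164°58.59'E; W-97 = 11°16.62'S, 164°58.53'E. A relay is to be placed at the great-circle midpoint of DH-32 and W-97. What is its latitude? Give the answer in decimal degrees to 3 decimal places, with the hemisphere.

10.839°S

DH-32: φ = -10.40150°, λ = +164.97650°
W-97: φ = -11.27700°, λ = +164.97550°
Bx = cos φ₂ cos Δλ = 0.980693,  By = cos φ₂ sin Δλ = -0.000017
φₘ = atan2(sin φ₁ + sin φ₂, √((cos φ₁ + Bx)² + By²)) = -10.83925°
λₘ = λ₁ + atan2(By, cos φ₁ + Bx) = 164.97600°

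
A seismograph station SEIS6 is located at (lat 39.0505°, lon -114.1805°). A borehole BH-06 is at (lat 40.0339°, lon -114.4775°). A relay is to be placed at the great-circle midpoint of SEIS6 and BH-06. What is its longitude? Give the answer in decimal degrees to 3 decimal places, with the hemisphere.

114.328°W

Bx = cos φ₂ cos Δλ = 0.765654,  By = cos φ₂ sin Δλ = -0.003969
φₘ = atan2(sin φ₁ + sin φ₂, √((cos φ₁ + Bx)² + By²)) = 39.54229°
λₘ = λ₁ + atan2(By, cos φ₁ + Bx) = -114.32795°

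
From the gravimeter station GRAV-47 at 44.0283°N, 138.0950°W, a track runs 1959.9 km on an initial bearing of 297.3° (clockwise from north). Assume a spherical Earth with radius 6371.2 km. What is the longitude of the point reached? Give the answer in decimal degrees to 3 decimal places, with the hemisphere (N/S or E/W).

162.657°W

δ = d/R = 1959.9/6371.2 = 0.307619 rad
φ₂ = arcsin(sin φ₁ cos δ + cos φ₁ sin δ cos θ)
   = arcsin(0.69501·0.95306 + 0.71900·0.30279·0.45865) = 49.66190°
λ₂ = λ₁ + atan2(sin θ sin δ cos φ₁, cos δ − sin φ₁ sin φ₂) = -162.65676°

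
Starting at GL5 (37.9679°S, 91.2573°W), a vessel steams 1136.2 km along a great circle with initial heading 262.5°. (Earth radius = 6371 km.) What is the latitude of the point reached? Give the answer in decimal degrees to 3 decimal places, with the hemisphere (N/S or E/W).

38.588°S

δ = d/R = 1136.2/6371 = 0.178339 rad
φ₂ = arcsin(sin φ₁ cos δ + cos φ₁ sin δ cos θ)
   = arcsin(-0.61522·0.98414 + 0.78836·0.17740·-0.13053) = -38.58804°
λ₂ = λ₁ + atan2(sin θ sin δ cos φ₁, cos δ − sin φ₁ sin φ₂) = -104.26066°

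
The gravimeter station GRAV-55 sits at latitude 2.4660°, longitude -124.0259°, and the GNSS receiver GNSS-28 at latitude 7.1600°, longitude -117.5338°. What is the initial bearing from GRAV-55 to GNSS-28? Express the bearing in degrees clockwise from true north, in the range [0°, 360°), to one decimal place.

Δλ = 6.4921°
y = sin Δλ · cos φ₂ = 0.112185
x = cos φ₁ sin φ₂ − sin φ₁ cos φ₂ cos Δλ = 0.082108
θ = atan2(y, x) = 53.7996° → 53.7996° (mod 360°)

53.8°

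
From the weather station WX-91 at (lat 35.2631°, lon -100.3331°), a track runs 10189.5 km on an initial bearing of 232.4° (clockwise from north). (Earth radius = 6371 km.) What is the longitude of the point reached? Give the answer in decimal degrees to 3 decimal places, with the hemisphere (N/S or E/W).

167.787°W

δ = d/R = 10189.5/6371 = 1.599356 rad
φ₂ = arcsin(sin φ₁ cos δ + cos φ₁ sin δ cos θ)
   = arcsin(0.57733·-0.02856 + 0.81651·0.99959·-0.61015) = -30.96221°
λ₂ = λ₁ + atan2(sin θ sin δ cos φ₁, cos δ − sin φ₁ sin φ₂) = -167.78662°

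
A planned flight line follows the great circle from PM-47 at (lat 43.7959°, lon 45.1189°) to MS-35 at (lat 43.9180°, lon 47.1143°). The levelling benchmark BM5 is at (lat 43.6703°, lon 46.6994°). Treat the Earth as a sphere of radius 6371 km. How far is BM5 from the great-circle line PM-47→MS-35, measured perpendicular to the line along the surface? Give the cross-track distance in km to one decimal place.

25.0 km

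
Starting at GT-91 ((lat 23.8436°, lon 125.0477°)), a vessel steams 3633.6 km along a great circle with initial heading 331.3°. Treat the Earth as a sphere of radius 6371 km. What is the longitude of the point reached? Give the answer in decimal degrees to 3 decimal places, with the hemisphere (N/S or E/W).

δ = d/R = 3633.6/6371 = 0.570334 rad
φ₂ = arcsin(sin φ₁ cos δ + cos φ₁ sin δ cos θ)
   = arcsin(0.40424·0.84172 + 0.91465·0.53991·0.87715) = 50.66220°
λ₂ = λ₁ + atan2(sin θ sin δ cos φ₁, cos δ − sin φ₁ sin φ₂) = 100.90393°

100.904°E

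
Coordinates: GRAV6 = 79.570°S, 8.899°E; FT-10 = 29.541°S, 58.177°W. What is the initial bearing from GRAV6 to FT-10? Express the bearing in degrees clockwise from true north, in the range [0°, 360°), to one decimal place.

286.9°

Δλ = -67.0760°
y = sin Δλ · cos φ₂ = -0.801292
x = cos φ₁ sin φ₂ − sin φ₁ cos φ₂ cos Δλ = 0.244017
θ = atan2(y, x) = -73.0630° → 286.9370° (mod 360°)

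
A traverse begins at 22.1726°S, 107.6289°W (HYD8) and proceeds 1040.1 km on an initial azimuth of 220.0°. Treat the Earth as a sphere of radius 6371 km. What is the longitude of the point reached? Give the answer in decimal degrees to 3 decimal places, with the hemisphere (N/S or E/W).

δ = d/R = 1040.1/6371 = 0.163255 rad
φ₂ = arcsin(sin φ₁ cos δ + cos φ₁ sin δ cos θ)
   = arcsin(-0.37740·0.98670 + 0.92605·0.16253·-0.76604) = -29.18813°
λ₂ = λ₁ + atan2(sin θ sin δ cos φ₁, cos δ − sin φ₁ sin φ₂) = -114.50185°

114.502°W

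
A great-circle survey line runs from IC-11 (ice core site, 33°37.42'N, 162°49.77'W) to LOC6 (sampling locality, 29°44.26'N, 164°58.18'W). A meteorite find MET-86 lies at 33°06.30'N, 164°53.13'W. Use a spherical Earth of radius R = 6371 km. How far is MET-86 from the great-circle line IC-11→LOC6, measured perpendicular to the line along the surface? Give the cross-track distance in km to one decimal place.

IC-11: φ = +33.62367°, λ = -162.82950°
LOC6: φ = +29.73767°, λ = -164.96967°
MET-86: φ = +33.10500°, λ = -164.88550°
δ₁₃ = central angle IC-11→MET-86 = 0.031307 rad  (haversine)
θ₁₃ = bearing IC-11→MET-86 = 253.760°,  θ₁₂ = bearing IC-11→LOC6 = 205.680°
dₓₜ = R·arcsin(sin δ₁₃ · sin(θ₁₃ − θ₁₂)) = 6371·arcsin(0.03130·sin(48.080°)) = 148.398 km
|dₓₜ| = 148.398 km

148.4 km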